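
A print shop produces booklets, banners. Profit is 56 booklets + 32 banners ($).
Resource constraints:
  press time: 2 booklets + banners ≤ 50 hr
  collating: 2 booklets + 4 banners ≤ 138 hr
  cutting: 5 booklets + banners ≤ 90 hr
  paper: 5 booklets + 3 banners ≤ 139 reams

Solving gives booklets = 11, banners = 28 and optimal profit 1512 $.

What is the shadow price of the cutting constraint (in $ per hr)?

Check each constraint at x*: press time 50/50 (tight); collating 134/138 (slack 4); cutting 83/90 (slack 7); paper 139/139 (tight).
Since collating, cutting are not tight, their duals are 0.
From A_Bᵀ y = c: 2·y_press time + 5·y_paper = 56; 1·y_press time + 3·y_paper = 32.
This yields shadow prices y_press time = 8, y_paper = 8.
Shadow price of cutting = 0.

0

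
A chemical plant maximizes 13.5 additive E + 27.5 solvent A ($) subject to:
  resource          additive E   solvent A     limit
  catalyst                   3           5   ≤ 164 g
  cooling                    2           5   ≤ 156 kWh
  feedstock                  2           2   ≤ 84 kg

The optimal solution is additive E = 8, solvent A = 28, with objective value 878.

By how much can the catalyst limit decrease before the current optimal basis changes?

8

Binding constraints: catalyst, cooling. The basis is B = [[3,5],[2,5]] with det 5.
Per unit decrease in catalyst, x* moves by d = (-1, 0.4).
The basis stays optimal until additive E reaches 0; allowable decrease = 8 g.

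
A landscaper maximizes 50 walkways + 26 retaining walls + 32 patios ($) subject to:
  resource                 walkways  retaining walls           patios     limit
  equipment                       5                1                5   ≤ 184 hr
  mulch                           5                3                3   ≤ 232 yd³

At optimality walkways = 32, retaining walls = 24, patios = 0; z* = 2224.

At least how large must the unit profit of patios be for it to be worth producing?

Both equipment and mulch are binding at x*.
The binding rows give the dual system: 5·y_equipment + 5·y_mulch = 50 and 1·y_equipment + 3·y_mulch = 26.
Solving: y_equipment = 2, y_mulch = 8.
patios enters the basis when its profit ≥ yᵀa₃ = 2·5 + 8·3 = 34.

34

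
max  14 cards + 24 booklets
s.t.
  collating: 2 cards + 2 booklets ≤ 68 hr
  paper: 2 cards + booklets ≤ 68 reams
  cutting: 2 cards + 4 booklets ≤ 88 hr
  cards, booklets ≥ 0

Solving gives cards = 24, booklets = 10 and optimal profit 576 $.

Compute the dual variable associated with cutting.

5

Check each constraint at x*: collating 68/68 (tight); paper 58/68 (slack 10); cutting 88/88 (tight).
Since paper is not tight, its dual is 0.
Dual feasibility on the basic columns requires 2·y_collating + 2·y_cutting = 14, 2·y_collating + 4·y_cutting = 24.
This yields shadow prices y_collating = 2, y_cutting = 5.
Shadow price of cutting = 5.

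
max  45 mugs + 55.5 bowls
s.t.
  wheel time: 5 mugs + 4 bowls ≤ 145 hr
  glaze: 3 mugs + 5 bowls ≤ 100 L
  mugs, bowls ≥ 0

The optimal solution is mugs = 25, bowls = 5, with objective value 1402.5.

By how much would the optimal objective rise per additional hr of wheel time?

4.5

Check each constraint at x*: wheel time 145/145 (tight); glaze 100/100 (tight).
From A_Bᵀ y = c: 5·y_wheel time + 3·y_glaze = 45; 4·y_wheel time + 5·y_glaze = 55.5.
Solving: y_wheel time = 4.5, y_glaze = 7.5.
Shadow price of wheel time = 4.5.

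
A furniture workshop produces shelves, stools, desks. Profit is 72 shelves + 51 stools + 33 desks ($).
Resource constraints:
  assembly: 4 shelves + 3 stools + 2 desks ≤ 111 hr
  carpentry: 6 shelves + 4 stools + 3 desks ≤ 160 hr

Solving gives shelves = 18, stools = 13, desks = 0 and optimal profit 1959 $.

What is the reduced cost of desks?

-3

Both assembly and carpentry are binding at x*.
Dual feasibility on the basic columns requires 4·y_assembly + 6·y_carpentry = 72, 3·y_assembly + 4·y_carpentry = 51.
→ y_assembly = 9 and y_carpentry = 6.
Reduced cost of desks: c₃ − yᵀa₃ = 33 − (9·2 + 6·3) = 33 − 36 = -3.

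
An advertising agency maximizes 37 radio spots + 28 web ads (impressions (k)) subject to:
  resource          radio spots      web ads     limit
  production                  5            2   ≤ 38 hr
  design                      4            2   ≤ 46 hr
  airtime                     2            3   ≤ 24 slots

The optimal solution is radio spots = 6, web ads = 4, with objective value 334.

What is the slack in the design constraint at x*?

design used = 4·6 + 2·4 = 32; slack = 46 − 32 = 14.

14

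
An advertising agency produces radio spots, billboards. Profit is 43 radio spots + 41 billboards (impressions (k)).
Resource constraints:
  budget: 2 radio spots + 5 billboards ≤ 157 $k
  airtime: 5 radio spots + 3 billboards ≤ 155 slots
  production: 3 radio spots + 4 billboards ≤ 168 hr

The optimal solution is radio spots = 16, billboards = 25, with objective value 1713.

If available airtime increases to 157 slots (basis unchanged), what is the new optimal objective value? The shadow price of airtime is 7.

1727

Δb = 2, so new z* = 1713 + (7)·(2) = 1713 + 14 = 1727.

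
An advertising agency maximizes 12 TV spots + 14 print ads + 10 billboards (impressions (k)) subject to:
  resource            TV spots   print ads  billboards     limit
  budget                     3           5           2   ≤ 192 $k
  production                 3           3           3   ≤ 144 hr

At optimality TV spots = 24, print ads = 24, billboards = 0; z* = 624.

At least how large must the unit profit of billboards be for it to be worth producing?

At the optimum: budget uses 192 of 192 (binding); production uses 144 of 144 (binding).
The binding rows give the dual system: 3·y_budget + 3·y_production = 12 and 5·y_budget + 3·y_production = 14.
→ y_budget = 1 and y_production = 3.
billboards enters the basis when its profit ≥ yᵀa₃ = 1·2 + 3·3 = 11.

11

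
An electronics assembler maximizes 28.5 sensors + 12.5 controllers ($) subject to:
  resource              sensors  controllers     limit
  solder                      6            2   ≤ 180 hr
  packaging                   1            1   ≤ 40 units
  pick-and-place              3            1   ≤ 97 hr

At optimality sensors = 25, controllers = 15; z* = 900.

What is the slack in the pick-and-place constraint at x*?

pick-and-place used = 3·25 + 1·15 = 90; slack = 97 − 90 = 7.

7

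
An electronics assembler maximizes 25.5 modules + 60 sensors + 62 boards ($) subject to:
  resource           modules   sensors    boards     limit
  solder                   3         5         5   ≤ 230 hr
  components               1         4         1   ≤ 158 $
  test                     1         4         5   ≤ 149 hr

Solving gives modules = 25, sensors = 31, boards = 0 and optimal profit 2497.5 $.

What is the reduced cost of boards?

At the optimum: solder uses 230 of 230 (binding); components uses 149 of 158 (slack = 9); test uses 149 of 149 (binding).
Slack constraints have shadow price 0 (complementary slackness).
The binding rows give the dual system: 3·y_solder + 1·y_test = 25.5 and 5·y_solder + 4·y_test = 60.
Solving: y_solder = 6, y_test = 7.5.
Reduced cost of boards: c₃ − yᵀa₃ = 62 − (6·5 + 7.5·5) = 62 − 67.5 = -5.5.

-5.5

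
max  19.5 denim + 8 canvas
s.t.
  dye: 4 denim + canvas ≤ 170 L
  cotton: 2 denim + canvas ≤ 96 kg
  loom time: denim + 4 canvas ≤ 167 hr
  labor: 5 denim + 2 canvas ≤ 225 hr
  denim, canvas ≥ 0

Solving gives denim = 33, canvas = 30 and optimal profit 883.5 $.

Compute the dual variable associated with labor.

Binding: cotton and labor. Non-binding: dye (8 unused), loom time (14 unused).
Slack constraints have shadow price 0 (complementary slackness).
The binding rows give the dual system: 2·y_cotton + 5·y_labor = 19.5 and 1·y_cotton + 2·y_labor = 8.
Solving: y_cotton = 1, y_labor = 3.5.
Shadow price of labor = 3.5.

3.5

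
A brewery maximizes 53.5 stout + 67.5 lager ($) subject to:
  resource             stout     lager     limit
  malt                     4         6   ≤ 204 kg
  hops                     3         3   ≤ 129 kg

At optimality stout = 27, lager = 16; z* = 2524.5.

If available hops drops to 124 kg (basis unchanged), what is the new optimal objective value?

2482

At the optimum: malt uses 204 of 204 (binding); hops uses 129 of 129 (binding).
From A_Bᵀ y = c: 4·y_malt + 3·y_hops = 53.5; 6·y_malt + 3·y_hops = 67.5.
Solving: y_malt = 7, y_hops = 8.5.
Δz = y_hops·Δb = 8.5 × (-5) = -42.5, so new z* = 2524.5 − 42.5 = 2482.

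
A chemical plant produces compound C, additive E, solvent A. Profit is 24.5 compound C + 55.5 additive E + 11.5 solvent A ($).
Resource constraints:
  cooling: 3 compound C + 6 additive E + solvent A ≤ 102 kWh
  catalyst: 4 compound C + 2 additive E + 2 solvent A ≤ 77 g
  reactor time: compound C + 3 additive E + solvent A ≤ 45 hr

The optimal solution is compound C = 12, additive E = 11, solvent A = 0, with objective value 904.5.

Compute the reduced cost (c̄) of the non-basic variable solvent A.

Binding: cooling and reactor time. Non-binding: catalyst (7 unused).
Slack constraints have shadow price 0 (complementary slackness).
From A_Bᵀ y = c: 3·y_cooling + 1·y_reactor time = 24.5; 6·y_cooling + 3·y_reactor time = 55.5.
Solving: y_cooling = 6, y_reactor time = 6.5.
Reduced cost of solvent A: c₃ − yᵀa₃ = 11.5 − (6·1 + 6.5·1) = 11.5 − 12.5 = -1.

-1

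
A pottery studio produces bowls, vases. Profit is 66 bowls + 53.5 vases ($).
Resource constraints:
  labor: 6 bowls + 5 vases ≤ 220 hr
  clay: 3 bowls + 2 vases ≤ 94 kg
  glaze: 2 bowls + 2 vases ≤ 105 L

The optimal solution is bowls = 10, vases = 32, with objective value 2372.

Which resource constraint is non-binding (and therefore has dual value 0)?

labor: 220/220 (binding)
clay: 94/94 (binding)
glaze: 84/105 (slack 21)
By complementary slackness, a constraint with positive slack has shadow price 0 → glaze.

glaze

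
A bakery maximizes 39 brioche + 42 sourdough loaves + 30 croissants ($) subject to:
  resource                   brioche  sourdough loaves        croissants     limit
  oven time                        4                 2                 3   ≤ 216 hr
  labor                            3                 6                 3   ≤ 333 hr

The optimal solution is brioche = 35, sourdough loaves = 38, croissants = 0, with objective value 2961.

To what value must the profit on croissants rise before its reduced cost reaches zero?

33

At the optimum: oven time uses 216 of 216 (binding); labor uses 333 of 333 (binding).
From A_Bᵀ y = c: 4·y_oven time + 3·y_labor = 39; 2·y_oven time + 6·y_labor = 42.
This yields shadow prices y_oven time = 6, y_labor = 5.
croissants enters the basis when its profit ≥ yᵀa₃ = 6·3 + 5·3 = 33.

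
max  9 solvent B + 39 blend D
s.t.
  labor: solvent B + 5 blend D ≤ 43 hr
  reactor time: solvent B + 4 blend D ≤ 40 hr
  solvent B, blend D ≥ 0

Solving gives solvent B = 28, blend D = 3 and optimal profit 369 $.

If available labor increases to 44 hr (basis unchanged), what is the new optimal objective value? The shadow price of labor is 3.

372

Δb = 1, so new z* = 369 + (3)·(1) = 369 + 3 = 372.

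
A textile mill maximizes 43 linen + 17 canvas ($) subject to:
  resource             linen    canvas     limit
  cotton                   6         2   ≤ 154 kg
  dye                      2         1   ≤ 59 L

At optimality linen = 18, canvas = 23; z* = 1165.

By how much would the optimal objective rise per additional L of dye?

Check each constraint at x*: cotton 154/154 (tight); dye 59/59 (tight).
Dual feasibility on the basic columns requires 6·y_cotton + 2·y_dye = 43, 2·y_cotton + 1·y_dye = 17.
→ y_cotton = 4.5 and y_dye = 8.
Shadow price of dye = 8.

8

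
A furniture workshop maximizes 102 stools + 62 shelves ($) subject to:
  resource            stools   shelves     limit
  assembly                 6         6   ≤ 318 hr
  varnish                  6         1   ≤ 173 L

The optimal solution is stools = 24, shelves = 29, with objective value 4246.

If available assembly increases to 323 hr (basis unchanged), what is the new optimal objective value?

4291

At the optimum: assembly uses 318 of 318 (binding); varnish uses 173 of 173 (binding).
Dual feasibility on the basic columns requires 6·y_assembly + 6·y_varnish = 102, 6·y_assembly + 1·y_varnish = 62.
→ y_assembly = 9 and y_varnish = 8.
Δz = y_assembly·Δb = 9 × (5) = 45, so new z* = 4246 + 45 = 4291.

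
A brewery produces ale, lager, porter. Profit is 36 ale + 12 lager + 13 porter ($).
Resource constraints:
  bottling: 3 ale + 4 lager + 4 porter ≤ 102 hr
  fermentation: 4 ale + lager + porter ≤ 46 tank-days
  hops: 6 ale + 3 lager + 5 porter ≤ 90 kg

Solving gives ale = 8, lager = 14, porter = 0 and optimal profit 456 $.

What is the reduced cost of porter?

-3

Check each constraint at x*: bottling 80/102 (slack 22); fermentation 46/46 (tight); hops 90/90 (tight).
Slack constraints have shadow price 0 (complementary slackness).
Dual feasibility on the basic columns requires 4·y_fermentation + 6·y_hops = 36, 1·y_fermentation + 3·y_hops = 12.
This yields shadow prices y_fermentation = 6, y_hops = 2.
Reduced cost of porter: c₃ − yᵀa₃ = 13 − (6·1 + 2·5) = 13 − 16 = -3.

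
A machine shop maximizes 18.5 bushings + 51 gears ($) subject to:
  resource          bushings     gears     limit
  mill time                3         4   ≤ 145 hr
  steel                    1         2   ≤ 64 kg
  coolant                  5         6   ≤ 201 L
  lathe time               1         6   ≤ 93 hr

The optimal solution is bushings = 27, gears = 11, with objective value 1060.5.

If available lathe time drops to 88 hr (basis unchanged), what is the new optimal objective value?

1030.5

Binding: coolant and lathe time. Non-binding: mill time (20 unused), steel (15 unused).
By complementary slackness, y = 0 for the non-binding constraints.
The binding rows give the dual system: 5·y_coolant + 1·y_lathe time = 18.5 and 6·y_coolant + 6·y_lathe time = 51.
This yields shadow prices y_coolant = 2.5, y_lathe time = 6.
Δz = y_lathe time·Δb = 6 × (-5) = -30, so new z* = 1060.5 − 30 = 1030.5.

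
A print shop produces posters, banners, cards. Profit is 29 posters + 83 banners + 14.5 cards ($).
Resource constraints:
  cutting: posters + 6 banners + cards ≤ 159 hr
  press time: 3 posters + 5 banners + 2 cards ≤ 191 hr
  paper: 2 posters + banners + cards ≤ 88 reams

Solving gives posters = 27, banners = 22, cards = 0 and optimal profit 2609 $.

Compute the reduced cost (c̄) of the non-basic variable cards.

-7.5

At the optimum: cutting uses 159 of 159 (binding); press time uses 191 of 191 (binding); paper uses 76 of 88 (slack = 12).
By complementary slackness, y = 0 for the non-binding constraint.
Dual feasibility on the basic columns requires 1·y_cutting + 3·y_press time = 29, 6·y_cutting + 5·y_press time = 83.
This yields shadow prices y_cutting = 8, y_press time = 7.
Reduced cost of cards: c₃ − yᵀa₃ = 14.5 − (8·1 + 7·2) = 14.5 − 22 = -7.5.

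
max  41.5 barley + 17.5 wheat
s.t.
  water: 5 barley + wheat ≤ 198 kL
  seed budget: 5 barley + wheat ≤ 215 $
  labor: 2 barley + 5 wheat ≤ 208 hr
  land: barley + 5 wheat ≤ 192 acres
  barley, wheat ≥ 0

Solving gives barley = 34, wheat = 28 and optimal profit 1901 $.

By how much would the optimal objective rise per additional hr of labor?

At the optimum: water uses 198 of 198 (binding); seed budget uses 198 of 215 (slack = 17); labor uses 208 of 208 (binding); land uses 174 of 192 (slack = 18).
Since seed budget, land are not tight, their duals are 0.
From A_Bᵀ y = c: 5·y_water + 2·y_labor = 41.5; 1·y_water + 5·y_labor = 17.5.
This yields shadow prices y_water = 7.5, y_labor = 2.
Shadow price of labor = 2.

2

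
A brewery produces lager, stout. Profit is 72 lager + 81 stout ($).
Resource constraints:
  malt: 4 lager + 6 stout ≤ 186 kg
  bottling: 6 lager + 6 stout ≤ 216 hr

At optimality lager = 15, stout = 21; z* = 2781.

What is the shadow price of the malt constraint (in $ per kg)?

At the optimum: malt uses 186 of 186 (binding); bottling uses 216 of 216 (binding).
Dual feasibility on the basic columns requires 4·y_malt + 6·y_bottling = 72, 6·y_malt + 6·y_bottling = 81.
This yields shadow prices y_malt = 4.5, y_bottling = 9.
Shadow price of malt = 4.5.

4.5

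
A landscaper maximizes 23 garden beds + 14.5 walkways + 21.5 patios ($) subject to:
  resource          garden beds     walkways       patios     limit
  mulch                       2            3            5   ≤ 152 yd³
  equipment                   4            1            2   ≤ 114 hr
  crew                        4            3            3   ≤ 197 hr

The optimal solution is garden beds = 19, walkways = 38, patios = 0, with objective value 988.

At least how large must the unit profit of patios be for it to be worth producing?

25.5

At the optimum: mulch uses 152 of 152 (binding); equipment uses 114 of 114 (binding); crew uses 190 of 197 (slack = 7).
Since crew is not tight, its dual is 0.
From A_Bᵀ y = c: 2·y_mulch + 4·y_equipment = 23; 3·y_mulch + 1·y_equipment = 14.5.
This yields shadow prices y_mulch = 3.5, y_equipment = 4.
patios enters the basis when its profit ≥ yᵀa₃ = 3.5·5 + 4·2 = 25.5.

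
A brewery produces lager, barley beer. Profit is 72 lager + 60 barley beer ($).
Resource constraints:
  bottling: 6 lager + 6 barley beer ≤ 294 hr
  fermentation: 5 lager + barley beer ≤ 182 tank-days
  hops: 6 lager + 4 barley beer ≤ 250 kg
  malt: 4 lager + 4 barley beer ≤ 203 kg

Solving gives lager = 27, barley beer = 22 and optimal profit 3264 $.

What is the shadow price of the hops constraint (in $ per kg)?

6

At the optimum: bottling uses 294 of 294 (binding); fermentation uses 157 of 182 (slack = 25); hops uses 250 of 250 (binding); malt uses 196 of 203 (slack = 7).
Since fermentation, malt are not tight, their duals are 0.
The binding rows give the dual system: 6·y_bottling + 6·y_hops = 72 and 6·y_bottling + 4·y_hops = 60.
Solving: y_bottling = 6, y_hops = 6.
Shadow price of hops = 6.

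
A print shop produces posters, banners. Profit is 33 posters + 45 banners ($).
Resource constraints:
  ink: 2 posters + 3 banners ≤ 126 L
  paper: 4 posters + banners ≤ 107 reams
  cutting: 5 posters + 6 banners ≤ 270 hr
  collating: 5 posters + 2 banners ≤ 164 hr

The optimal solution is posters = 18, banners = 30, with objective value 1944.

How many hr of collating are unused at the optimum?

collating used = 5·18 + 2·30 = 150; slack = 164 − 150 = 14.

14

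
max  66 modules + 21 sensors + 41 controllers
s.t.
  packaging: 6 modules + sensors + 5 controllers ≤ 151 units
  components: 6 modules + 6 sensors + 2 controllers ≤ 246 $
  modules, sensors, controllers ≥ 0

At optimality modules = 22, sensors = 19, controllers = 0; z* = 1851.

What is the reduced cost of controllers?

Check each constraint at x*: packaging 151/151 (tight); components 246/246 (tight).
The binding rows give the dual system: 6·y_packaging + 6·y_components = 66 and 1·y_packaging + 6·y_components = 21.
This yields shadow prices y_packaging = 9, y_components = 2.
Reduced cost of controllers: c₃ − yᵀa₃ = 41 − (9·5 + 2·2) = 41 − 49 = -8.

-8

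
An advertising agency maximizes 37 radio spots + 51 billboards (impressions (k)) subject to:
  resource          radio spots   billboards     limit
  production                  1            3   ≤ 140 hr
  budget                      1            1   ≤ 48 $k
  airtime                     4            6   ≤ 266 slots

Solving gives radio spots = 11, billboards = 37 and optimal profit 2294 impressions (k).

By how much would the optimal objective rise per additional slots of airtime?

Check each constraint at x*: production 122/140 (slack 18); budget 48/48 (tight); airtime 266/266 (tight).
Slack constraints have shadow price 0 (complementary slackness).
The binding rows give the dual system: 1·y_budget + 4·y_airtime = 37 and 1·y_budget + 6·y_airtime = 51.
→ y_budget = 9 and y_airtime = 7.
Shadow price of airtime = 7.

7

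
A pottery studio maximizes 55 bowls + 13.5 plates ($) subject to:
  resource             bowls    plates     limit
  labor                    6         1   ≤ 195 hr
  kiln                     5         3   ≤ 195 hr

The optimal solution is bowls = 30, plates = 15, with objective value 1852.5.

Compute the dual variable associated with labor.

At the optimum: labor uses 195 of 195 (binding); kiln uses 195 of 195 (binding).
Dual feasibility on the basic columns requires 6·y_labor + 5·y_kiln = 55, 1·y_labor + 3·y_kiln = 13.5.
This yields shadow prices y_labor = 7.5, y_kiln = 2.
Shadow price of labor = 7.5.

7.5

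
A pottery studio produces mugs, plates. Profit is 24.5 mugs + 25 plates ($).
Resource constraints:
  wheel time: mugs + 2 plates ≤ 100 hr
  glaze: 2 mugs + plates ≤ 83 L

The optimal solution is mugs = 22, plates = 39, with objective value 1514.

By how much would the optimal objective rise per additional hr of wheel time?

Check each constraint at x*: wheel time 100/100 (tight); glaze 83/83 (tight).
From A_Bᵀ y = c: 1·y_wheel time + 2·y_glaze = 24.5; 2·y_wheel time + 1·y_glaze = 25.
→ y_wheel time = 8.5 and y_glaze = 8.
Shadow price of wheel time = 8.5.

8.5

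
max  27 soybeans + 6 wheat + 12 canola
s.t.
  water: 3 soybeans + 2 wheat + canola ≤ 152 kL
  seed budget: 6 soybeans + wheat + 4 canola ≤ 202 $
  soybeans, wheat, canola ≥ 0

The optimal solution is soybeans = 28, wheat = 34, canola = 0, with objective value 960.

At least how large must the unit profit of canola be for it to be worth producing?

Both water and seed budget are binding at x*.
Dual feasibility on the basic columns requires 3·y_water + 6·y_seed budget = 27, 2·y_water + 1·y_seed budget = 6.
→ y_water = 1 and y_seed budget = 4.
canola enters the basis when its profit ≥ yᵀa₃ = 1·1 + 4·4 = 17.

17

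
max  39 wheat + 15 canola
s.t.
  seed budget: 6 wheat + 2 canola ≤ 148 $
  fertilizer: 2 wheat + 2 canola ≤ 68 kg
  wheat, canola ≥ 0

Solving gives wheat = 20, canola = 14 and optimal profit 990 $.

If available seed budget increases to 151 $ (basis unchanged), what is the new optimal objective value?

Check each constraint at x*: seed budget 148/148 (tight); fertilizer 68/68 (tight).
The binding rows give the dual system: 6·y_seed budget + 2·y_fertilizer = 39 and 2·y_seed budget + 2·y_fertilizer = 15.
Solving: y_seed budget = 6, y_fertilizer = 1.5.
Δz = y_seed budget·Δb = 6 × (3) = 18, so new z* = 990 + 18 = 1008.

1008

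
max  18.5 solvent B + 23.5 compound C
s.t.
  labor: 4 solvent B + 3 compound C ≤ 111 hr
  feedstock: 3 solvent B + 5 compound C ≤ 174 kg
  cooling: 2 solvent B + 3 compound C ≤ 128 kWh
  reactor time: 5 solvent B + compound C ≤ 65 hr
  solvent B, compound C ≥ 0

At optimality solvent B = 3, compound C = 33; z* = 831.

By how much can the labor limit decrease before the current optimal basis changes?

Binding constraints: labor, feedstock. The basis is B = [[4,3],[3,5]] with det 11.
Per unit decrease in labor, x* moves by d = (-0.4545, 0.2727).
The basis stays optimal until solvent B reaches 0; allowable decrease = 6.6 hr.

6.6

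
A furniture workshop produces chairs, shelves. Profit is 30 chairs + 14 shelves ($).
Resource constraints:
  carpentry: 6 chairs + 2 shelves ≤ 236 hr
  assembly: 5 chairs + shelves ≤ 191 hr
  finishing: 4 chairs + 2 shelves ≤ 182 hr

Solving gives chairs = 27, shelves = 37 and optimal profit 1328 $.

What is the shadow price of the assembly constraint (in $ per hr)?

0

Binding: carpentry and finishing. Non-binding: assembly (19 unused).
Slack constraints have shadow price 0 (complementary slackness).
The binding rows give the dual system: 6·y_carpentry + 4·y_finishing = 30 and 2·y_carpentry + 2·y_finishing = 14.
Solving: y_carpentry = 1, y_finishing = 6.
Shadow price of assembly = 0.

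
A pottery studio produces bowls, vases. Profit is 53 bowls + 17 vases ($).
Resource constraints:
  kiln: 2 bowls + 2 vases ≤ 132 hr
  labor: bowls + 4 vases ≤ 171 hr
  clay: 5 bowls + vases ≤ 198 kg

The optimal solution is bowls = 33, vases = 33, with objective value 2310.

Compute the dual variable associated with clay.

Check each constraint at x*: kiln 132/132 (tight); labor 165/171 (slack 6); clay 198/198 (tight).
Slack constraints have shadow price 0 (complementary slackness).
From A_Bᵀ y = c: 2·y_kiln + 5·y_clay = 53; 2·y_kiln + 1·y_clay = 17.
Solving: y_kiln = 4, y_clay = 9.
Shadow price of clay = 9.

9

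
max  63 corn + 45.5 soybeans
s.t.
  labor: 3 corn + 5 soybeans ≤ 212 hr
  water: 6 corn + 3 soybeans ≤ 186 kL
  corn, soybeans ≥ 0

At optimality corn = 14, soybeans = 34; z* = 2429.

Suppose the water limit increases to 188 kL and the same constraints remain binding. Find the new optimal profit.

2446

Both labor and water are binding at x*.
Dual feasibility on the basic columns requires 3·y_labor + 6·y_water = 63, 5·y_labor + 3·y_water = 45.5.
Solving: y_labor = 4, y_water = 8.5.
Δz = y_water·Δb = 8.5 × (2) = 17, so new z* = 2429 + 17 = 2446.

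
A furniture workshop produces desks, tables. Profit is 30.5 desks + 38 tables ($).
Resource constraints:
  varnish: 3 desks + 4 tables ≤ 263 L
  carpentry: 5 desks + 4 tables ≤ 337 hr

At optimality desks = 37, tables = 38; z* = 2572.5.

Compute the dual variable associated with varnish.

8.5

Check each constraint at x*: varnish 263/263 (tight); carpentry 337/337 (tight).
From A_Bᵀ y = c: 3·y_varnish + 5·y_carpentry = 30.5; 4·y_varnish + 4·y_carpentry = 38.
This yields shadow prices y_varnish = 8.5, y_carpentry = 1.
Shadow price of varnish = 8.5.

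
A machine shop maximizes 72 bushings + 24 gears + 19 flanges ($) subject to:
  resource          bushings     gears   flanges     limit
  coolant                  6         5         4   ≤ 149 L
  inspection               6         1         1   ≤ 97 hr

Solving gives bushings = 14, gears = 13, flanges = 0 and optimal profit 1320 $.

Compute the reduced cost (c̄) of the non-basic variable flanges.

-2

Check each constraint at x*: coolant 149/149 (tight); inspection 97/97 (tight).
The binding rows give the dual system: 6·y_coolant + 6·y_inspection = 72 and 5·y_coolant + 1·y_inspection = 24.
→ y_coolant = 3 and y_inspection = 9.
Reduced cost of flanges: c₃ − yᵀa₃ = 19 − (3·4 + 9·1) = 19 − 21 = -2.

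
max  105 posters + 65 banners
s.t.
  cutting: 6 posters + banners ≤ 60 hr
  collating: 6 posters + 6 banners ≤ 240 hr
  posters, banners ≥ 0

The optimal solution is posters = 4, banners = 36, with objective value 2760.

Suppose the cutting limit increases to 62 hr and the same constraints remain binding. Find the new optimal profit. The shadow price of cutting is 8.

Δb = 2, so new z* = 2760 + (8)·(2) = 2760 + 16 = 2776.

2776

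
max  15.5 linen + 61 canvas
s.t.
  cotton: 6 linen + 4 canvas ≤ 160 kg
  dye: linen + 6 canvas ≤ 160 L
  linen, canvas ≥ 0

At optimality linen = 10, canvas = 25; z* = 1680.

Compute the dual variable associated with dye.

Both cotton and dye are binding at x*.
From A_Bᵀ y = c: 6·y_cotton + 1·y_dye = 15.5; 4·y_cotton + 6·y_dye = 61.
→ y_cotton = 1 and y_dye = 9.5.
Shadow price of dye = 9.5.

9.5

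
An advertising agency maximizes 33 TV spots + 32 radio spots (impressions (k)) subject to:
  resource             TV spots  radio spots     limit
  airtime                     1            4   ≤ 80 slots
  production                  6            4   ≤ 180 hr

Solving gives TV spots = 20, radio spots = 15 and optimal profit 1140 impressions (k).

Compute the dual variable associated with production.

At the optimum: airtime uses 80 of 80 (binding); production uses 180 of 180 (binding).
The binding rows give the dual system: 1·y_airtime + 6·y_production = 33 and 4·y_airtime + 4·y_production = 32.
Solving: y_airtime = 3, y_production = 5.
Shadow price of production = 5.

5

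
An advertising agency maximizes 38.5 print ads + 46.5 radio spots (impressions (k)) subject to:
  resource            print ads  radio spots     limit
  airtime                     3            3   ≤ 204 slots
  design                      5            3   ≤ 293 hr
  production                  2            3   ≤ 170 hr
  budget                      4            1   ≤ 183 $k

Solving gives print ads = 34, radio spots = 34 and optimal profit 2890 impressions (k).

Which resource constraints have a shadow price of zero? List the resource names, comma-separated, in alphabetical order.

budget, design

airtime: 204/204 (binding)
design: 272/293 (slack 21)
production: 170/170 (binding)
budget: 170/183 (slack 13)
By complementary slackness, a constraint with positive slack has shadow price 0 → budget, design.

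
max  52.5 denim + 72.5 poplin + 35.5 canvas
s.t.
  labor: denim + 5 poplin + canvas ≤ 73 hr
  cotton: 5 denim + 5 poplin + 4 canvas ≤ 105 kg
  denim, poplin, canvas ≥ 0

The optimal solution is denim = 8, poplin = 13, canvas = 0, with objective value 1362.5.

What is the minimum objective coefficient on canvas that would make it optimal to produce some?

Both labor and cotton are binding at x*.
Dual feasibility on the basic columns requires 1·y_labor + 5·y_cotton = 52.5, 5·y_labor + 5·y_cotton = 72.5.
This yields shadow prices y_labor = 5, y_cotton = 9.5.
canvas enters the basis when its profit ≥ yᵀa₃ = 5·1 + 9.5·4 = 43.

43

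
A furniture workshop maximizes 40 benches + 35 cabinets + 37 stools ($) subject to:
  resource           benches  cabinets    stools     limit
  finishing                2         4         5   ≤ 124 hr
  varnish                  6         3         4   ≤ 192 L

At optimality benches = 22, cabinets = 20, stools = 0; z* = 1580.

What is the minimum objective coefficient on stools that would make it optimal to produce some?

45

Both finishing and varnish are binding at x*.
Dual feasibility on the basic columns requires 2·y_finishing + 6·y_varnish = 40, 4·y_finishing + 3·y_varnish = 35.
→ y_finishing = 5 and y_varnish = 5.
stools enters the basis when its profit ≥ yᵀa₃ = 5·5 + 5·4 = 45.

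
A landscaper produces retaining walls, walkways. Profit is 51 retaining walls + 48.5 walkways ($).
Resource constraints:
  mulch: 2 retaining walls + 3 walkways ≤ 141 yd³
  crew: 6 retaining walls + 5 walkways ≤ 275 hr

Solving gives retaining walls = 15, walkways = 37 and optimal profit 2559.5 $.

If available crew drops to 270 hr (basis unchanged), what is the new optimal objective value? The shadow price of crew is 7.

Δb = -5, so new z* = 2559.5 + (7)·(-5) = 2559.5 − 35 = 2524.5.

2524.5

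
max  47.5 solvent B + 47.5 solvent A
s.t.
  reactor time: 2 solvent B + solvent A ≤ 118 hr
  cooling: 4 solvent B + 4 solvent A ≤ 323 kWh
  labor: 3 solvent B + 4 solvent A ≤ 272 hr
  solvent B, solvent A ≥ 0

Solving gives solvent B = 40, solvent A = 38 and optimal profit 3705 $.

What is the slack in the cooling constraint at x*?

cooling used = 4·40 + 4·38 = 312; slack = 323 − 312 = 11.

11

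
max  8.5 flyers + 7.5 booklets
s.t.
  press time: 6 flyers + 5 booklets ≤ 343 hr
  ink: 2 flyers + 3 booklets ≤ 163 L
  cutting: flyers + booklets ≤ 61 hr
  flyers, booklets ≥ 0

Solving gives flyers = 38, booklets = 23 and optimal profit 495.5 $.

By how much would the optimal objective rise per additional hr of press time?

At the optimum: press time uses 343 of 343 (binding); ink uses 145 of 163 (slack = 18); cutting uses 61 of 61 (binding).
Slack constraints have shadow price 0 (complementary slackness).
The binding rows give the dual system: 6·y_press time + 1·y_cutting = 8.5 and 5·y_press time + 1·y_cutting = 7.5.
This yields shadow prices y_press time = 1, y_cutting = 2.5.
Shadow price of press time = 1.

1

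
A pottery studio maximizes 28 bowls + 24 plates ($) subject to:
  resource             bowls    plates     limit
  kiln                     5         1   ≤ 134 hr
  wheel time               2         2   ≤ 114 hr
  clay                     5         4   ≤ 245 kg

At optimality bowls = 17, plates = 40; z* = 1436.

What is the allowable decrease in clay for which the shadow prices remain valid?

Binding constraints: wheel time, clay. The basis is B = [[2,2],[5,4]] with det -2.
Per unit decrease in clay, x* moves by d = (-1, 1).
The basis stays optimal until bowls reaches 0; allowable decrease = 17 kg.

17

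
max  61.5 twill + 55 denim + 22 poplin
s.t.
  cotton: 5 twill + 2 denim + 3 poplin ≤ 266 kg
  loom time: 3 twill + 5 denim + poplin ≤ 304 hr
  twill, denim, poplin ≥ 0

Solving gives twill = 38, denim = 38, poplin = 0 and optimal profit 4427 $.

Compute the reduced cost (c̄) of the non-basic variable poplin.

-8.5

Both cotton and loom time are binding at x*.
The binding rows give the dual system: 5·y_cotton + 3·y_loom time = 61.5 and 2·y_cotton + 5·y_loom time = 55.
This yields shadow prices y_cotton = 7.5, y_loom time = 8.
Reduced cost of poplin: c₃ − yᵀa₃ = 22 − (7.5·3 + 8·1) = 22 − 30.5 = -8.5.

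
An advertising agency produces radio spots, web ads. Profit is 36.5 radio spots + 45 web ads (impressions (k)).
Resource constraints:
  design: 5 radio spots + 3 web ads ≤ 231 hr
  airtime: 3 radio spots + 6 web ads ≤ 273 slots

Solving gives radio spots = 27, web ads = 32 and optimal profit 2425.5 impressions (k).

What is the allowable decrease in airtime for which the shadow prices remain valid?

134.4

Binding constraints: design, airtime. The basis is B = [[5,3],[3,6]] with det 21.
Per unit decrease in airtime, x* moves by d = (0.1429, -0.2381).
The basis stays optimal until web ads reaches 0; allowable decrease = 134.4 slots.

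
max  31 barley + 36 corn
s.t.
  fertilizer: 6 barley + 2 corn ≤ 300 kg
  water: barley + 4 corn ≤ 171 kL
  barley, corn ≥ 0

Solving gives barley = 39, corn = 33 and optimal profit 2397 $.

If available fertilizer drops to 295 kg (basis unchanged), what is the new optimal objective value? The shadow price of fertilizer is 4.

Δb = -5, so new z* = 2397 + (4)·(-5) = 2397 − 20 = 2377.

2377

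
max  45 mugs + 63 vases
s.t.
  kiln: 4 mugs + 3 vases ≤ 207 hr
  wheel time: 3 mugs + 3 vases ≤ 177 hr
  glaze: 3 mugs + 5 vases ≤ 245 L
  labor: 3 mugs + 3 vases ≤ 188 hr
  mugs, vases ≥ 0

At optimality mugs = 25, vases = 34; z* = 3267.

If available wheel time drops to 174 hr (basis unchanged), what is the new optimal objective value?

3249

Binding: wheel time and glaze. Non-binding: kiln (5 unused), labor (11 unused).
Slack constraints have shadow price 0 (complementary slackness).
From A_Bᵀ y = c: 3·y_wheel time + 3·y_glaze = 45; 3·y_wheel time + 5·y_glaze = 63.
→ y_wheel time = 6 and y_glaze = 9.
Δz = y_wheel time·Δb = 6 × (-3) = -18, so new z* = 3267 − 18 = 3249.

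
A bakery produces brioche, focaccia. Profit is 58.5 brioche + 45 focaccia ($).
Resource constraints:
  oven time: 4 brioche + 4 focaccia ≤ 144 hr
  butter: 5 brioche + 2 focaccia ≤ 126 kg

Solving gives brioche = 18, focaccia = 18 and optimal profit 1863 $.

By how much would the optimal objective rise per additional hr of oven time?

9

Check each constraint at x*: oven time 144/144 (tight); butter 126/126 (tight).
The binding rows give the dual system: 4·y_oven time + 5·y_butter = 58.5 and 4·y_oven time + 2·y_butter = 45.
Solving: y_oven time = 9, y_butter = 4.5.
Shadow price of oven time = 9.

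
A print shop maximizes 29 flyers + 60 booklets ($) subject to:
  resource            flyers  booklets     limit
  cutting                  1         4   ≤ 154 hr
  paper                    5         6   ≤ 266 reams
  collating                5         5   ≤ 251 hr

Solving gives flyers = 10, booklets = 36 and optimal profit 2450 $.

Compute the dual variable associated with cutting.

Binding: cutting and paper. Non-binding: collating (21 unused).
By complementary slackness, y = 0 for the non-binding constraint.
From A_Bᵀ y = c: 1·y_cutting + 5·y_paper = 29; 4·y_cutting + 6·y_paper = 60.
→ y_cutting = 9 and y_paper = 4.
Shadow price of cutting = 9.

9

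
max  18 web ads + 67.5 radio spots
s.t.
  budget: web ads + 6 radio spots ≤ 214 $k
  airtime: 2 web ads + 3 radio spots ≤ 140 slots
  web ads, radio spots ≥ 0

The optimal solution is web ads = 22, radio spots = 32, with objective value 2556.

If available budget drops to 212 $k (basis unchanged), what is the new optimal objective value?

2538

At the optimum: budget uses 214 of 214 (binding); airtime uses 140 of 140 (binding).
The binding rows give the dual system: 1·y_budget + 2·y_airtime = 18 and 6·y_budget + 3·y_airtime = 67.5.
This yields shadow prices y_budget = 9, y_airtime = 4.5.
Δz = y_budget·Δb = 9 × (-2) = -18, so new z* = 2556 − 18 = 2538.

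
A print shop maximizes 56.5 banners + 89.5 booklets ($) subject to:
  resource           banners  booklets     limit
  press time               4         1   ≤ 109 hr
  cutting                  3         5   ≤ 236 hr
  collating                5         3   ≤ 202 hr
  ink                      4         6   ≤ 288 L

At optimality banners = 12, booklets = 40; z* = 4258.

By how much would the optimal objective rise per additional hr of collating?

0

Binding: cutting and ink. Non-binding: press time (21 unused), collating (22 unused).
By complementary slackness, y = 0 for the non-binding constraints.
From A_Bᵀ y = c: 3·y_cutting + 4·y_ink = 56.5; 5·y_cutting + 6·y_ink = 89.5.
Solving: y_cutting = 9.5, y_ink = 7.
Shadow price of collating = 0.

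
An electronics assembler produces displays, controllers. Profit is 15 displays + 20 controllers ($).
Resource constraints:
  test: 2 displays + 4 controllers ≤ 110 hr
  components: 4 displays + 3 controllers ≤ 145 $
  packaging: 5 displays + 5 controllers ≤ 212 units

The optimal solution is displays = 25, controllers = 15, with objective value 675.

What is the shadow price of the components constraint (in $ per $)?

2

At the optimum: test uses 110 of 110 (binding); components uses 145 of 145 (binding); packaging uses 200 of 212 (slack = 12).
Since packaging is not tight, its dual is 0.
Dual feasibility on the basic columns requires 2·y_test + 4·y_components = 15, 4·y_test + 3·y_components = 20.
This yields shadow prices y_test = 3.5, y_components = 2.
Shadow price of components = 2.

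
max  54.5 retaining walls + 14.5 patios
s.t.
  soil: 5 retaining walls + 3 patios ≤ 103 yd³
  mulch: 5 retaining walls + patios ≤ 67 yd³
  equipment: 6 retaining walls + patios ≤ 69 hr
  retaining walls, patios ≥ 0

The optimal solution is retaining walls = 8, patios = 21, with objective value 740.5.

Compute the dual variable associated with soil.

2.5

At the optimum: soil uses 103 of 103 (binding); mulch uses 61 of 67 (slack = 6); equipment uses 69 of 69 (binding).
Slack constraints have shadow price 0 (complementary slackness).
From A_Bᵀ y = c: 5·y_soil + 6·y_equipment = 54.5; 3·y_soil + 1·y_equipment = 14.5.
Solving: y_soil = 2.5, y_equipment = 7.
Shadow price of soil = 2.5.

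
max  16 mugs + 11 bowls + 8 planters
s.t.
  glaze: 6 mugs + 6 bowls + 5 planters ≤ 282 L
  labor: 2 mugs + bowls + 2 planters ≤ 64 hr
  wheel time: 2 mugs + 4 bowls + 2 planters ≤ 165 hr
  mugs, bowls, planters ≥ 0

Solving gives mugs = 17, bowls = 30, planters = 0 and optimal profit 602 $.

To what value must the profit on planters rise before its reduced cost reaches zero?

Binding: glaze and labor. Non-binding: wheel time (11 unused).
By complementary slackness, y = 0 for the non-binding constraint.
From A_Bᵀ y = c: 6·y_glaze + 2·y_labor = 16; 6·y_glaze + 1·y_labor = 11.
This yields shadow prices y_glaze = 1, y_labor = 5.
planters enters the basis when its profit ≥ yᵀa₃ = 1·5 + 5·2 = 15.

15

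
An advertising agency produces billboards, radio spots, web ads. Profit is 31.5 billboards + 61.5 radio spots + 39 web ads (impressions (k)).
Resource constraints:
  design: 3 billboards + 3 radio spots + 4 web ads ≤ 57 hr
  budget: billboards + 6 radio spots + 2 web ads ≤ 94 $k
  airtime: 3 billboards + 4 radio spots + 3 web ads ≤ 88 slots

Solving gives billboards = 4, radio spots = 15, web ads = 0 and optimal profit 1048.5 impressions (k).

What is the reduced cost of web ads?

Check each constraint at x*: design 57/57 (tight); budget 94/94 (tight); airtime 72/88 (slack 16).
Slack constraints have shadow price 0 (complementary slackness).
The binding rows give the dual system: 3·y_design + 1·y_budget = 31.5 and 3·y_design + 6·y_budget = 61.5.
This yields shadow prices y_design = 8.5, y_budget = 6.
Reduced cost of web ads: c₃ − yᵀa₃ = 39 − (8.5·4 + 6·2) = 39 − 46 = -7.

-7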